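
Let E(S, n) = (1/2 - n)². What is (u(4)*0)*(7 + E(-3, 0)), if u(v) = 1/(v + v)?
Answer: 0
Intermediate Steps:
E(S, n) = (½ - n)²
u(v) = 1/(2*v)
(u(4)*0)*(7 + E(-3, 0)) = (((½)/4)*0)*(7 + (-1 + 2*0)²/4) = (((½)*(¼))*0)*(7 + (-1 + 0)²/4) = ((⅛)*0)*(7 + (¼)*(-1)²) = 0*(7 + (¼)*1) = 0*(7 + ¼) = 0*(29/4) = 0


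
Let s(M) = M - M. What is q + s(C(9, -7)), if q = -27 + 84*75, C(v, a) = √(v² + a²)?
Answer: 6273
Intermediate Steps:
C(v, a) = √(a² + v²)
s(M) = 0
q = 6273 (q = -27 + 6300 = 6273)
q + s(C(9, -7)) = 6273 + 0 = 6273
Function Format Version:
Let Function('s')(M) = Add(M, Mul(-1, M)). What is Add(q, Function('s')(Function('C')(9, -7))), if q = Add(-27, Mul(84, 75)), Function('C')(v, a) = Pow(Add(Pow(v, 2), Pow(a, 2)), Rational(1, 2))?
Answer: 6273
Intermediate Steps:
Function('C')(v, a) = Pow(Add(Pow(a, 2), Pow(v, 2)), Rational(1, 2))
Function('s')(M) = 0
q = 6273 (q = Add(-27, 6300) = 6273)
Add(q, Function('s')(Function('C')(9, -7))) = Add(6273, 0) = 6273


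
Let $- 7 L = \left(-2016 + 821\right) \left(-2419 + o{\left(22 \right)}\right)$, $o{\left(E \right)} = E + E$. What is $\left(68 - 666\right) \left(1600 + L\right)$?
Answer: $\frac{1690501150}{7} \approx 2.415 \cdot 10^{8}$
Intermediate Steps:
$o{\left(E \right)} = 2 E$
$L = - \frac{2838125}{7}$ ($L = - \frac{\left(-2016 + 821\right) \left(-2419 + 2 \cdot 22\right)}{7} = - \frac{\left(-1195\right) \left(-2419 + 44\right)}{7} = - \frac{\left(-1195\right) \left(-2375\right)}{7} = \left(- \frac{1}{7}\right) 2838125 = - \frac{2838125}{7} \approx -4.0545 \cdot 10^{5}$)
$\left(68 - 666\right) \left(1600 + L\right) = \left(68 - 666\right) \left(1600 - \frac{2838125}{7}\right) = \left(68 - 666\right) \left(- \frac{2826925}{7}\right) = \left(-598\right) \left(- \frac{2826925}{7}\right) = \frac{1690501150}{7}$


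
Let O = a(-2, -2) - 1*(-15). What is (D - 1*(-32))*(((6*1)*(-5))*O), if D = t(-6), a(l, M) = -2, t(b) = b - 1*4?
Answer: -8580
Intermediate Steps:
t(b) = -4 + b (t(b) = b - 4 = -4 + b)
D = -10 (D = -4 - 6 = -10)
O = 13 (O = -2 - 1*(-15) = -2 + 15 = 13)
(D - 1*(-32))*(((6*1)*(-5))*O) = (-10 - 1*(-32))*(((6*1)*(-5))*13) = (-10 + 32)*((6*(-5))*13) = 22*(-30*13) = 22*(-390) = -8580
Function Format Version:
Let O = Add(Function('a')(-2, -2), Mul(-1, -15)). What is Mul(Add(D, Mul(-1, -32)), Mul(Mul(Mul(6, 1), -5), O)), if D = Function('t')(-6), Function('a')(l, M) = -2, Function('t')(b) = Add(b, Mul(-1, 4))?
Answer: -8580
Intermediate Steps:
Function('t')(b) = Add(-4, b) (Function('t')(b) = Add(b, -4) = Add(-4, b))
D = -10 (D = Add(-4, -6) = -10)
O = 13 (O = Add(-2, Mul(-1, -15)) = Add(-2, 15) = 13)
Mul(Add(D, Mul(-1, -32)), Mul(Mul(Mul(6, 1), -5), O)) = Mul(Add(-10, Mul(-1, -32)), Mul(Mul(Mul(6, 1), -5), 13)) = Mul(Add(-10, 32), Mul(Mul(6, -5), 13)) = Mul(22, Mul(-30, 13)) = Mul(22, -390) = -8580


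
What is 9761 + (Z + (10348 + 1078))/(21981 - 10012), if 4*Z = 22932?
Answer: 116846568/11969 ≈ 9762.4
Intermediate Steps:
Z = 5733 (Z = (¼)*22932 = 5733)
9761 + (Z + (10348 + 1078))/(21981 - 10012) = 9761 + (5733 + (10348 + 1078))/(21981 - 10012) = 9761 + (5733 + 11426)/11969 = 9761 + 17159*(1/11969) = 9761 + 17159/11969 = 116846568/11969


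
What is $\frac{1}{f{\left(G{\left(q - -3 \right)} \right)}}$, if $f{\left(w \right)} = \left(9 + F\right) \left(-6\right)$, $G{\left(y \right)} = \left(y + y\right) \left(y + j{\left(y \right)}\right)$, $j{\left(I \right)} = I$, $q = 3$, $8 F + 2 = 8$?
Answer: $- \frac{2}{117} \approx -0.017094$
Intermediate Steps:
$F = \frac{3}{4}$ ($F = - \frac{1}{4} + \frac{1}{8} \cdot 8 = - \frac{1}{4} + 1 = \frac{3}{4} \approx 0.75$)
$G{\left(y \right)} = 4 y^{2}$ ($G{\left(y \right)} = \left(y + y\right) \left(y + y\right) = 2 y 2 y = 4 y^{2}$)
$f{\left(w \right)} = - \frac{117}{2}$ ($f{\left(w \right)} = \left(9 + \frac{3}{4}\right) \left(-6\right) = \frac{39}{4} \left(-6\right) = - \frac{117}{2}$)
$\frac{1}{f{\left(G{\left(q - -3 \right)} \right)}} = \frac{1}{- \frac{117}{2}} = - \frac{2}{117}$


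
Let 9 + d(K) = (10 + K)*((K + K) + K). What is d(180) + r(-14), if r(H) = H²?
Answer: 102787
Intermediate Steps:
d(K) = -9 + 3*K*(10 + K) (d(K) = -9 + (10 + K)*((K + K) + K) = -9 + (10 + K)*(2*K + K) = -9 + (10 + K)*(3*K) = -9 + 3*K*(10 + K))
d(180) + r(-14) = (-9 + 3*180² + 30*180) + (-14)² = (-9 + 3*32400 + 5400) + 196 = (-9 + 97200 + 5400) + 196 = 102591 + 196 = 102787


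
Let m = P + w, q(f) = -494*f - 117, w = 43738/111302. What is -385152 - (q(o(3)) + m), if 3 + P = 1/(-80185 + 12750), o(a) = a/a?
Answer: -75952913982626/197517115 ≈ -3.8454e+5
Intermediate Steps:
w = 1151/2929 (w = 43738*(1/111302) = 1151/2929 ≈ 0.39297)
o(a) = 1
P = -202306/67435 (P = -3 + 1/(-80185 + 12750) = -3 + 1/(-67435) = -3 - 1/67435 = -202306/67435 ≈ -3.0000)
q(f) = -117 - 494*f
m = -514936589/197517115 (m = -202306/67435 + 1151/2929 = -514936589/197517115 ≈ -2.6070)
-385152 - (q(o(3)) + m) = -385152 - ((-117 - 494*1) - 514936589/197517115) = -385152 - ((-117 - 494) - 514936589/197517115) = -385152 - (-611 - 514936589/197517115) = -385152 - 1*(-121197893854/197517115) = -385152 + 121197893854/197517115 = -75952913982626/197517115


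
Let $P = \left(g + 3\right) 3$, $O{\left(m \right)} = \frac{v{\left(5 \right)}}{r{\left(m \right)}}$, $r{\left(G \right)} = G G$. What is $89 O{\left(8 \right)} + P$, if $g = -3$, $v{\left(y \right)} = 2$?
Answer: $\frac{89}{32} \approx 2.7813$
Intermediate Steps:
$r{\left(G \right)} = G^{2}$
$O{\left(m \right)} = \frac{2}{m^{2}}$
$P = 0$ ($P = \left(-3 + 3\right) 3 = 0 \cdot 3 = 0$)
$89 O{\left(8 \right)} + P = 89 \cdot \frac{2}{64} + 0 = 89 \cdot 2 \cdot \frac{1}{64} + 0 = 89 \cdot \frac{1}{32} + 0 = \frac{89}{32} + 0 = \frac{89}{32}$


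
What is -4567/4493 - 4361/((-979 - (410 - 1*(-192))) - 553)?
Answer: 9847995/9588062 ≈ 1.0271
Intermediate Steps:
-4567/4493 - 4361/((-979 - (410 - 1*(-192))) - 553) = -4567*1/4493 - 4361/((-979 - (410 + 192)) - 553) = -4567/4493 - 4361/((-979 - 1*602) - 553) = -4567/4493 - 4361/((-979 - 602) - 553) = -4567/4493 - 4361/(-1581 - 553) = -4567/4493 - 4361/(-2134) = -4567/4493 - 4361*(-1/2134) = -4567/4493 + 4361/2134 = 9847995/9588062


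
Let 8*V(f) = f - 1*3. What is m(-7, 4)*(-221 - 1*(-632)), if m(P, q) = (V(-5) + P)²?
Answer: 26304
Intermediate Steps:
V(f) = -3/8 + f/8 (V(f) = (f - 1*3)/8 = (f - 3)/8 = (-3 + f)/8 = -3/8 + f/8)
m(P, q) = (-1 + P)² (m(P, q) = ((-3/8 + (⅛)*(-5)) + P)² = ((-3/8 - 5/8) + P)² = (-1 + P)²)
m(-7, 4)*(-221 - 1*(-632)) = (-1 - 7)²*(-221 - 1*(-632)) = (-8)²*(-221 + 632) = 64*411 = 26304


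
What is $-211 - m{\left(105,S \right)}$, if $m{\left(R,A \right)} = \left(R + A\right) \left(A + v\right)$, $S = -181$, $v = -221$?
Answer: $-30763$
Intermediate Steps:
$m{\left(R,A \right)} = \left(-221 + A\right) \left(A + R\right)$ ($m{\left(R,A \right)} = \left(R + A\right) \left(A - 221\right) = \left(A + R\right) \left(-221 + A\right) = \left(-221 + A\right) \left(A + R\right)$)
$-211 - m{\left(105,S \right)} = -211 - \left(\left(-181\right)^{2} - -40001 - 23205 - 19005\right) = -211 - \left(32761 + 40001 - 23205 - 19005\right) = -211 - 30552 = -30763$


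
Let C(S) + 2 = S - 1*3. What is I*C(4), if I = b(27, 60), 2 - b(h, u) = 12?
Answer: 10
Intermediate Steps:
C(S) = -5 + S (C(S) = -2 + (S - 1*3) = -2 + (S - 3) = -2 + (-3 + S) = -5 + S)
b(h, u) = -10 (b(h, u) = 2 - 1*12 = 2 - 12 = -10)
I = -10
I*C(4) = -10*(-5 + 4) = -10*(-1) = 10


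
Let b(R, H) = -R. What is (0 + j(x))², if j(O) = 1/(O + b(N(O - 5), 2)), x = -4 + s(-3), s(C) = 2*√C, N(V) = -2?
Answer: I/(8*(√3 - I)) ≈ -0.03125 + 0.054127*I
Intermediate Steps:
x = -4 + 2*I*√3 (x = -4 + 2*√(-3) = -4 + 2*(I*√3) = -4 + 2*I*√3 ≈ -4.0 + 3.4641*I)
j(O) = 1/(2 + O) (j(O) = 1/(O - 1*(-2)) = 1/(O + 2) = 1/(2 + O))
(0 + j(x))² = (0 + 1/(2 + (-4 + 2*I*√3)))² = (0 + 1/(-2 + 2*I*√3))² = (1/(-2 + 2*I*√3))² = (-2 + 2*I*√3)⁻²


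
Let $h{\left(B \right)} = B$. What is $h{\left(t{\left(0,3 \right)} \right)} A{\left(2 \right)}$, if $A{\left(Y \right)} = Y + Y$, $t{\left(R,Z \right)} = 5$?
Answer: $20$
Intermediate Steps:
$A{\left(Y \right)} = 2 Y$
$h{\left(t{\left(0,3 \right)} \right)} A{\left(2 \right)} = 5 \cdot 2 \cdot 2 = 5 \cdot 4 = 20$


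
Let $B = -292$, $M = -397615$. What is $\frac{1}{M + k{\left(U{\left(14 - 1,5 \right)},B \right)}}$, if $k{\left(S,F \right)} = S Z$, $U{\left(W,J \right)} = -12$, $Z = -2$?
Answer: $- \frac{1}{397591} \approx -2.5151 \cdot 10^{-6}$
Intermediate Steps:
$k{\left(S,F \right)} = - 2 S$ ($k{\left(S,F \right)} = S \left(-2\right) = - 2 S$)
$\frac{1}{M + k{\left(U{\left(14 - 1,5 \right)},B \right)}} = \frac{1}{-397615 - -24} = \frac{1}{-397615 + 24} = \frac{1}{-397591} = - \frac{1}{397591}$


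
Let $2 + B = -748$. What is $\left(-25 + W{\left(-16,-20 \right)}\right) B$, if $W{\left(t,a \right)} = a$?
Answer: $33750$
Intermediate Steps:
$B = -750$ ($B = -2 - 748 = -750$)
$\left(-25 + W{\left(-16,-20 \right)}\right) B = \left(-25 - 20\right) \left(-750\right) = \left(-45\right) \left(-750\right) = 33750$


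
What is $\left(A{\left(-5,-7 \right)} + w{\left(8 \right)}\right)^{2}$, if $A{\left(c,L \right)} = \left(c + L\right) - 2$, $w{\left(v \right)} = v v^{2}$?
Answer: $248004$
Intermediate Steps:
$w{\left(v \right)} = v^{3}$
$A{\left(c,L \right)} = -2 + L + c$ ($A{\left(c,L \right)} = \left(L + c\right) - 2 = -2 + L + c$)
$\left(A{\left(-5,-7 \right)} + w{\left(8 \right)}\right)^{2} = \left(\left(-2 - 7 - 5\right) + 8^{3}\right)^{2} = \left(-14 + 512\right)^{2} = 498^{2} = 248004$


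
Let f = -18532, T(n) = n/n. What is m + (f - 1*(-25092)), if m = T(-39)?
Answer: 6561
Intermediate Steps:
T(n) = 1
m = 1
m + (f - 1*(-25092)) = 1 + (-18532 - 1*(-25092)) = 1 + (-18532 + 25092) = 1 + 6560 = 6561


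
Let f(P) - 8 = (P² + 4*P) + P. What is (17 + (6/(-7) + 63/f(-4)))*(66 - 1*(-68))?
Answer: 59831/14 ≈ 4273.6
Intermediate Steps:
f(P) = 8 + P² + 5*P (f(P) = 8 + ((P² + 4*P) + P) = 8 + (P² + 5*P) = 8 + P² + 5*P)
(17 + (6/(-7) + 63/f(-4)))*(66 - 1*(-68)) = (17 + (6/(-7) + 63/(8 + (-4)² + 5*(-4))))*(66 - 1*(-68)) = (17 + (6*(-⅐) + 63/(8 + 16 - 20)))*(66 + 68) = (17 + (-6/7 + 63/4))*134 = (17 + 417/28)*134 = (893/28)*134 = 59831/14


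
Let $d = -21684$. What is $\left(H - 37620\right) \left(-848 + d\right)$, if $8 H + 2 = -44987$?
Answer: $\frac{1948730717}{2} \approx 9.7437 \cdot 10^{8}$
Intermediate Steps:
$H = - \frac{44989}{8}$ ($H = - \frac{1}{4} + \frac{1}{8} \left(-44987\right) = - \frac{1}{4} - \frac{44987}{8} = - \frac{44989}{8} \approx -5623.6$)
$\left(H - 37620\right) \left(-848 + d\right) = \left(- \frac{44989}{8} - 37620\right) \left(-848 - 21684\right) = \left(- \frac{345949}{8}\right) \left(-22532\right) = \frac{1948730717}{2}$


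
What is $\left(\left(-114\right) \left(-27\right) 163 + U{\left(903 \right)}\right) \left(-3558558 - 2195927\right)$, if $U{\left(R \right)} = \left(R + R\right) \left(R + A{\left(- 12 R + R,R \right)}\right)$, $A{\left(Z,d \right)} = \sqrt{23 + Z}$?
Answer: $-12271623406020 - 10392599910 i \sqrt{9910} \approx -1.2272 \cdot 10^{13} - 1.0346 \cdot 10^{12} i$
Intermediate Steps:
$U{\left(R \right)} = 2 R \left(R + \sqrt{23 - 11 R}\right)$ ($U{\left(R \right)} = \left(R + R\right) \left(R + \sqrt{23 + \left(- 12 R + R\right)}\right) = 2 R \left(R + \sqrt{23 - 11 R}\right)$)
$\left(\left(-114\right) \left(-27\right) 163 + U{\left(903 \right)}\right) \left(-3558558 - 2195927\right) = \left(\left(-114\right) \left(-27\right) 163 + 2 \cdot 903 \left(903 + \sqrt{23 - 9933}\right)\right) \left(-3558558 - 2195927\right) = \left(3078 \cdot 163 + 2 \cdot 903 \left(903 + \sqrt{23 - 9933}\right)\right) \left(-5754485\right) = \left(501714 + 2 \cdot 903 \left(903 + \sqrt{-9910}\right)\right) \left(-5754485\right) = \left(501714 + 2 \cdot 903 \left(903 + i \sqrt{9910}\right)\right) \left(-5754485\right) = \left(501714 + \left(1630818 + 1806 i \sqrt{9910}\right)\right) \left(-5754485\right) = \left(2132532 + 1806 i \sqrt{9910}\right) \left(-5754485\right) = -12271623406020 - 10392599910 i \sqrt{9910}$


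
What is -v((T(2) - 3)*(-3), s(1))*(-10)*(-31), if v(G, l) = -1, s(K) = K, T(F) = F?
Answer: 310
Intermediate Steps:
-v((T(2) - 3)*(-3), s(1))*(-10)*(-31) = -(-1*(-10))*(-31) = -10*(-31) = -1*(-310) = 310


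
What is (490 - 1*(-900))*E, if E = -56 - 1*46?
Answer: -141780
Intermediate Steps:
E = -102 (E = -56 - 46 = -102)
(490 - 1*(-900))*E = (490 - 1*(-900))*(-102) = (490 + 900)*(-102) = 1390*(-102) = -141780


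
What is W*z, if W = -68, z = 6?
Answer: -408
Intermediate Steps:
W*z = -68*6 = -408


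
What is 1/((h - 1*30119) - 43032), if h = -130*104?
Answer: -1/86671 ≈ -1.1538e-5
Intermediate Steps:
h = -13520
1/((h - 1*30119) - 43032) = 1/((-13520 - 1*30119) - 43032) = 1/((-13520 - 30119) - 43032) = 1/(-43639 - 43032) = 1/(-86671) = -1/86671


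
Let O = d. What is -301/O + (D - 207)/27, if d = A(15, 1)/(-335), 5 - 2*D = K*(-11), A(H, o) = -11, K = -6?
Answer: -5450315/594 ≈ -9175.6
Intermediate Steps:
D = -61/2 (D = 5/2 - (-3)*(-11) = 5/2 - 1/2*66 = 5/2 - 33 = -61/2 ≈ -30.500)
d = 11/335 (d = -11/(-335) = -11*(-1/335) = 11/335 ≈ 0.032836)
O = 11/335 ≈ 0.032836
-301/O + (D - 207)/27 = -301/11/335 + (-61/2 - 207)/27 = -301*335/11 - 475/2*1/27 = -100835/11 - 475/54 = -5450315/594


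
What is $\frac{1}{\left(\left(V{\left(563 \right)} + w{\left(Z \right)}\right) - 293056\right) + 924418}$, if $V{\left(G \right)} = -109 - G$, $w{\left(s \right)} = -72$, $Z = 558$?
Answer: $\frac{1}{630618} \approx 1.5857 \cdot 10^{-6}$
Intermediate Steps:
$\frac{1}{\left(\left(V{\left(563 \right)} + w{\left(Z \right)}\right) - 293056\right) + 924418} = \frac{1}{\left(\left(\left(-109 - 563\right) - 72\right) - 293056\right) + 924418} = \frac{1}{\left(\left(-672 - 72\right) - 293056\right) + 924418} = \frac{1}{\left(-744 - 293056\right) + 924418} = \frac{1}{-293800 + 924418} = \frac{1}{630618}$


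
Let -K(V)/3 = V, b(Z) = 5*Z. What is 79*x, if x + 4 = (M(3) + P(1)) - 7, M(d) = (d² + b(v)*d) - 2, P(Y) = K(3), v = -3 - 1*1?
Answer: -5767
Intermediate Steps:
v = -4 (v = -3 - 1 = -4)
K(V) = -3*V
P(Y) = -9 (P(Y) = -3*3 = -9)
M(d) = -2 + d² - 20*d (M(d) = (d² + (5*(-4))*d) - 2 = (d² - 20*d) - 2 = -2 + d² - 20*d)
x = -73 (x = -4 + (((-2 + 3² - 20*3) - 9) - 7) = -4 + (((-2 + 9 - 60) - 9) - 7) = -4 + ((-53 - 9) - 7) = -4 + (-62 - 7) = -4 - 69 = -73)
79*x = 79*(-73) = -5767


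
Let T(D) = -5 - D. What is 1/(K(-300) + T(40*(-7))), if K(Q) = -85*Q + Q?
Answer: 1/25475 ≈ 3.9254e-5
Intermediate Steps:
K(Q) = -84*Q
1/(K(-300) + T(40*(-7))) = 1/(-84*(-300) + (-5 - 40*(-7))) = 1/(25200 + (-5 - 1*(-280))) = 1/(25200 + (-5 + 280)) = 1/(25200 + 275) = 1/25475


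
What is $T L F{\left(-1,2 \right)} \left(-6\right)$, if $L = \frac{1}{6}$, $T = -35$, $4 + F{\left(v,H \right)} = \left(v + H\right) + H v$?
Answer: $-175$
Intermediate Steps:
$F{\left(v,H \right)} = -4 + H + v + H v$ ($F{\left(v,H \right)} = -4 + \left(\left(v + H\right) + H v\right) = -4 + \left(\left(H + v\right) + H v\right) = -4 + \left(H + v + H v\right) = -4 + H + v + H v$)
$L = \frac{1}{6} \approx 0.16667$
$T L F{\left(-1,2 \right)} \left(-6\right) = - 35 \frac{-4 + 2 - 1 + 2 \left(-1\right)}{6} \left(-6\right) = - 35 \frac{-4 + 2 - 1 - 2}{6} \left(-6\right) = - 35 \cdot \frac{1}{6} \left(-5\right) \left(-6\right) = - 35 \left(\left(- \frac{5}{6}\right) \left(-6\right)\right) = \left(-35\right) 5 = -175$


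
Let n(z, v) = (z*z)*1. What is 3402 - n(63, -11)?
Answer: -567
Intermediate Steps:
n(z, v) = z**2 (n(z, v) = z**2*1 = z**2)
3402 - n(63, -11) = 3402 - 1*63**2 = 3402 - 1*3969 = 3402 - 3969 = -567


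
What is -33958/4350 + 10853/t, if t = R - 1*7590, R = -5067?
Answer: -26500942/3058775 ≈ -8.6639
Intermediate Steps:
t = -12657 (t = -5067 - 1*7590 = -5067 - 7590 = -12657)
-33958/4350 + 10853/t = -33958/4350 + 10853/(-12657) = -33958*1/4350 + 10853*(-1/12657) = -16979/2175 - 10853/12657 = -26500942/3058775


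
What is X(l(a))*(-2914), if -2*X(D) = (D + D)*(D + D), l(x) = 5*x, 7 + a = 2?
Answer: 3642500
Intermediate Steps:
a = -5 (a = -7 + 2 = -5)
X(D) = -2*D**2 (X(D) = -(D + D)*(D + D)/2 = -2*D*2*D/2 = -2*D**2)
X(l(a))*(-2914) = -2*(5*(-5))**2*(-2914) = -2*(-25)**2*(-2914) = -2*625*(-2914) = -1250*(-2914) = 3642500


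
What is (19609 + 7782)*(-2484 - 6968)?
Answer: -258899732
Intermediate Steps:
(19609 + 7782)*(-2484 - 6968) = 27391*(-9452) = -258899732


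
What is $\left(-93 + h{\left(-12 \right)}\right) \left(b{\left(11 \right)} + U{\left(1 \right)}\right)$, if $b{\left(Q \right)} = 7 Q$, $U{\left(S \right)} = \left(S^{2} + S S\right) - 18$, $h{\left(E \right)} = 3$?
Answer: $-5490$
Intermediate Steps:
$U{\left(S \right)} = -18 + 2 S^{2}$ ($U{\left(S \right)} = \left(S^{2} + S^{2}\right) - 18 = 2 S^{2} - 18 = -18 + 2 S^{2}$)
$\left(-93 + h{\left(-12 \right)}\right) \left(b{\left(11 \right)} + U{\left(1 \right)}\right) = \left(-93 + 3\right) \left(7 \cdot 11 - \left(18 - 2 \cdot 1^{2}\right)\right) = - 90 \left(77 + \left(-18 + 2 \cdot 1\right)\right) = - 90 \left(77 + \left(-18 + 2\right)\right) = - 90 \left(77 - 16\right) = \left(-90\right) 61 = -5490$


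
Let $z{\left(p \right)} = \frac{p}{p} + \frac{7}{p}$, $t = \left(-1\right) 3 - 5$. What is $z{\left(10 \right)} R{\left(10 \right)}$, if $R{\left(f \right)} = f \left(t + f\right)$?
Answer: $34$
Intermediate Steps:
$t = -8$ ($t = -3 - 5 = -8$)
$z{\left(p \right)} = 1 + \frac{7}{p}$
$R{\left(f \right)} = f \left(-8 + f\right)$
$z{\left(10 \right)} R{\left(10 \right)} = \frac{7 + 10}{10} \cdot 10 \left(-8 + 10\right) = \frac{1}{10} \cdot 17 \cdot 10 \cdot 2 = \frac{17}{10} \cdot 20 = 34$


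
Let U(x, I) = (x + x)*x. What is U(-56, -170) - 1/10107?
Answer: 63391103/10107 ≈ 6272.0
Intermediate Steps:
U(x, I) = 2*x**2 (U(x, I) = (2*x)*x = 2*x**2)
U(-56, -170) - 1/10107 = 2*(-56)**2 - 1/10107 = 2*3136 - 1*1/10107 = 6272 - 1/10107 = 63391103/10107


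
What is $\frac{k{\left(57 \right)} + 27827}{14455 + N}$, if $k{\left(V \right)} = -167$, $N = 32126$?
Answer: $\frac{9220}{15527} \approx 0.5938$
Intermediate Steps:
$\frac{k{\left(57 \right)} + 27827}{14455 + N} = \frac{-167 + 27827}{14455 + 32126} = \frac{27660}{46581} = 27660 \cdot \frac{1}{46581} = \frac{9220}{15527}$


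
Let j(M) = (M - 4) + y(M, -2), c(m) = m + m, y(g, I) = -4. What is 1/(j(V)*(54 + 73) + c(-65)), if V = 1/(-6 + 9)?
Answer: -3/3311 ≈ -0.00090607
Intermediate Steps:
c(m) = 2*m
V = ⅓ (V = 1/3 = ⅓ ≈ 0.33333)
j(M) = -8 + M (j(M) = (M - 4) - 4 = (-4 + M) - 4 = -8 + M)
1/(j(V)*(54 + 73) + c(-65)) = 1/((-8 + ⅓)*(54 + 73) + 2*(-65)) = 1/(-23/3*127 - 130) = 1/(-2921/3 - 130) = 1/(-3311/3) = -3/3311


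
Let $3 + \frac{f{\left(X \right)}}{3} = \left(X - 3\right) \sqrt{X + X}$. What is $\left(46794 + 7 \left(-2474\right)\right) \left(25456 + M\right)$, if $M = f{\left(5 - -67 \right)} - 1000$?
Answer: $793818156$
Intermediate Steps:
$f{\left(X \right)} = -9 + 3 \sqrt{2} \sqrt{X} \left(-3 + X\right)$ ($f{\left(X \right)} = -9 + 3 \left(X - 3\right) \sqrt{X + X} = -9 + 3 \left(-3 + X\right) \sqrt{2 X} = -9 + 3 \left(-3 + X\right) \sqrt{2} \sqrt{X} = -9 + 3 \sqrt{2} \sqrt{X} \left(-3 + X\right)$)
$M = 1475$ ($M = \left(-9 - 9 \sqrt{2} \sqrt{5 - -67} + 3 \sqrt{2} \left(5 - -67\right)^{\frac{3}{2}}\right) - 1000 = \left(-9 - 9 \sqrt{2} \sqrt{5 + 67} + 3 \sqrt{2} \left(5 + 67\right)^{\frac{3}{2}}\right) - 1000 = \left(-9 - 9 \sqrt{2} \sqrt{72} + 3 \sqrt{2} \cdot 72^{\frac{3}{2}}\right) - 1000 = \left(-9 - 9 \sqrt{2} \cdot 6 \sqrt{2} + 3 \sqrt{2} \cdot 432 \sqrt{2}\right) - 1000 = \left(-9 - 108 + 2592\right) - 1000 = 2475 - 1000 = 1475$)
$\left(46794 + 7 \left(-2474\right)\right) \left(25456 + M\right) = \left(46794 + 7 \left(-2474\right)\right) \left(25456 + 1475\right) = \left(46794 - 17318\right) 26931 = 29476 \cdot 26931 = 793818156$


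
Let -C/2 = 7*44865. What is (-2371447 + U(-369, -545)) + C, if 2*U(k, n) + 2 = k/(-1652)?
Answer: -9910539263/3304 ≈ -2.9996e+6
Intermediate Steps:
U(k, n) = -1 - k/3304 (U(k, n) = -1 + (k/(-1652))/2 = -1 + (k*(-1/1652))/2 = -1 + (-k/1652)/2 = -1 - k/3304)
C = -628110 (C = -14*44865 = -2*314055 = -628110)
(-2371447 + U(-369, -545)) + C = (-2371447 + (-1 - 1/3304*(-369))) - 628110 = (-2371447 + (-1 + 369/3304)) - 628110 = (-2371447 - 2935/3304) - 628110 = -7835263823/3304 - 628110 = -9910539263/3304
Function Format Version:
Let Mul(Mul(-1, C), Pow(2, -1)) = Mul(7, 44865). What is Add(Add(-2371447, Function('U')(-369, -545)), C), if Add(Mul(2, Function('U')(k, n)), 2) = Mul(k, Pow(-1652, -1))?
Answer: Rational(-9910539263, 3304) ≈ -2.9996e+6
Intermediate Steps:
Function('U')(k, n) = Add(-1, Mul(Rational(-1, 3304), k)) (Function('U')(k, n) = Add(-1, Mul(Rational(1, 2), Mul(k, Pow(-1652, -1)))) = Add(-1, Mul(Rational(1, 2), Mul(k, Rational(-1, 1652)))) = Add(-1, Mul(Rational(1, 2), Mul(Rational(-1, 1652), k))) = Add(-1, Mul(Rational(-1, 3304), k)))
C = -628110 (C = Mul(-2, Mul(7, 44865)) = Mul(-2, 314055) = -628110)
Add(Add(-2371447, Function('U')(-369, -545)), C) = Add(Add(-2371447, Add(-1, Mul(Rational(-1, 3304), -369))), -628110) = Add(Add(-2371447, Add(-1, Rational(369, 3304))), -628110) = Add(Add(-2371447, Rational(-2935, 3304)), -628110) = Add(Rational(-7835263823, 3304), -628110) = Rational(-9910539263, 3304)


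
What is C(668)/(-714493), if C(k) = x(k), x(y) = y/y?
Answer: -1/714493 ≈ -1.3996e-6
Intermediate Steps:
x(y) = 1
C(k) = 1
C(668)/(-714493) = 1/(-714493) = 1*(-1/714493) = -1/714493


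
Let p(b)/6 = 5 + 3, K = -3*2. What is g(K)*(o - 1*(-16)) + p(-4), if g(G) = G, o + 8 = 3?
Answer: -18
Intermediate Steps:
K = -6
o = -5 (o = -8 + 3 = -5)
p(b) = 48 (p(b) = 6*(5 + 3) = 6*8 = 48)
g(K)*(o - 1*(-16)) + p(-4) = -6*(-5 - 1*(-16)) + 48 = -6*(-5 + 16) + 48 = -6*11 + 48 = -66 + 48 = -18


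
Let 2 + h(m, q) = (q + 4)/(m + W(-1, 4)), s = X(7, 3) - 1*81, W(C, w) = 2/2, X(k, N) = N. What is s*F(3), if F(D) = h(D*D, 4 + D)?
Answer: 351/5 ≈ 70.200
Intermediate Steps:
W(C, w) = 1 (W(C, w) = 2*(1/2) = 1)
s = -78 (s = 3 - 1*81 = 3 - 81 = -78)
h(m, q) = -2 + (4 + q)/(1 + m) (h(m, q) = -2 + (q + 4)/(m + 1) = -2 + (4 + q)/(1 + m))
F(D) = (6 + D - 2*D**2)/(1 + D**2) (F(D) = (2 + (4 + D) - 2*D*D)/(1 + D*D) = (2 + (4 + D) - 2*D**2)/(1 + D**2) = (6 + D - 2*D**2)/(1 + D**2))
s*F(3) = -78*(6 + 3 - 2*3**2)/(1 + 3**2) = -78*(6 + 3 - 2*9)/(1 + 9) = -78*(6 + 3 - 18)/10 = -39*(-9)/5 = -78*(-9/10) = 351/5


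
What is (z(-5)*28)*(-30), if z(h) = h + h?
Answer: 8400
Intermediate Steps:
z(h) = 2*h
(z(-5)*28)*(-30) = ((2*(-5))*28)*(-30) = -10*28*(-30) = -280*(-30) = 8400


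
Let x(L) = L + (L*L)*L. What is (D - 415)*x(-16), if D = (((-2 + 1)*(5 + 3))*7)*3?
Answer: 2397296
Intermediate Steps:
x(L) = L + L**3 (x(L) = L + L**2*L = L + L**3)
D = -168 (D = (-1*8*7)*3 = -8*7*3 = -56*3 = -168)
(D - 415)*x(-16) = (-168 - 415)*(-16 + (-16)**3) = -583*(-16 - 4096) = -583*(-4112) = 2397296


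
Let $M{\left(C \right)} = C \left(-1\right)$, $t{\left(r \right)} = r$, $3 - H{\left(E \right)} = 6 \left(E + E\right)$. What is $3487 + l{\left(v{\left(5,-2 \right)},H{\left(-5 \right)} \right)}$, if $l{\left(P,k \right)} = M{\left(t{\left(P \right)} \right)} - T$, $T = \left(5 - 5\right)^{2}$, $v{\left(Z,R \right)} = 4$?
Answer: $3483$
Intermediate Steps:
$H{\left(E \right)} = 3 - 12 E$ ($H{\left(E \right)} = 3 - 6 \left(E + E\right) = 3 - 6 \cdot 2 E = 3 - 12 E$)
$M{\left(C \right)} = - C$
$T = 0$ ($T = 0^{2} = 0$)
$l{\left(P,k \right)} = - P$ ($l{\left(P,k \right)} = - P - 0 = - P + 0 = - P$)
$3487 + l{\left(v{\left(5,-2 \right)},H{\left(-5 \right)} \right)} = 3487 - 4 = 3483$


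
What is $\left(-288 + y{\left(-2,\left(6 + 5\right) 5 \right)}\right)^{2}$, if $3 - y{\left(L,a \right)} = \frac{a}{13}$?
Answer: $\frac{14137600}{169} \approx 83655.0$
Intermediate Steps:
$y{\left(L,a \right)} = 3 - \frac{a}{13}$
$\left(-288 + y{\left(-2,\left(6 + 5\right) 5 \right)}\right)^{2} = \left(-288 + \left(3 - \frac{\left(6 + 5\right) 5}{13}\right)\right)^{2} = \left(-288 + \left(3 - \frac{11 \cdot 5}{13}\right)\right)^{2} = \left(-288 + \left(3 - \frac{55}{13}\right)\right)^{2} = \left(-288 - \frac{16}{13}\right)^{2} = \left(- \frac{3760}{13}\right)^{2} = \frac{14137600}{169}$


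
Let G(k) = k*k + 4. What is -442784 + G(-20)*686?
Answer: -165640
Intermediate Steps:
G(k) = 4 + k**2 (G(k) = k**2 + 4 = 4 + k**2)
-442784 + G(-20)*686 = -442784 + (4 + (-20)**2)*686 = -442784 + (4 + 400)*686 = -442784 + 404*686 = -442784 + 277144 = -165640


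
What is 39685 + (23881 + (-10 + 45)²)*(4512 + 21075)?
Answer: 642426907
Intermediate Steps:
39685 + (23881 + (-10 + 45)²)*(4512 + 21075) = 39685 + (23881 + 35²)*25587 = 39685 + (23881 + 1225)*25587 = 39685 + 25106*25587 = 39685 + 642387222 = 642426907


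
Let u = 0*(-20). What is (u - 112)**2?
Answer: 12544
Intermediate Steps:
u = 0
(u - 112)**2 = (0 - 112)**2 = (-112)**2 = 12544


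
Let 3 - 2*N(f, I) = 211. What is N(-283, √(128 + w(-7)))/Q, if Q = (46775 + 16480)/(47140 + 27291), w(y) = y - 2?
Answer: -7740824/63255 ≈ -122.37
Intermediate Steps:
w(y) = -2 + y
Q = 63255/74431 ≈ 0.84985
N(f, I) = -104 (N(f, I) = 3/2 - ½*211 = 3/2 - 211/2 = -104)
N(-283, √(128 + w(-7)))/Q = -104/63255/74431 = -104*74431/63255 = -7740824/63255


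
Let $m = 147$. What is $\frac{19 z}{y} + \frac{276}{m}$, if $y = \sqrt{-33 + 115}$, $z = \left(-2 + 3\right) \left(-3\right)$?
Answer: $\frac{92}{49} - \frac{57 \sqrt{82}}{82} \approx -4.417$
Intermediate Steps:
$z = -3$ ($z = 1 \left(-3\right) = -3$)
$y = \sqrt{82} \approx 9.0554$
$\frac{19 z}{y} + \frac{276}{m} = \frac{19 \left(-3\right)}{\sqrt{82}} + \frac{276}{147} = - 57 \frac{\sqrt{82}}{82} + 276 \cdot \frac{1}{147} = - \frac{57 \sqrt{82}}{82} + \frac{92}{49} = \frac{92}{49} - \frac{57 \sqrt{82}}{82}$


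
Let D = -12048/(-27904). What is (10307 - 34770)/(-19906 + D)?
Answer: 42663472/34715311 ≈ 1.2290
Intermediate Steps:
D = 753/1744 (D = -12048*(-1/27904) = 753/1744 ≈ 0.43177)
(10307 - 34770)/(-19906 + D) = (10307 - 34770)/(-19906 + 753/1744) = -24463/(-34715311/1744) = -24463*(-1744/34715311) = 42663472/34715311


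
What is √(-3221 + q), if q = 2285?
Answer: 6*I*√26 ≈ 30.594*I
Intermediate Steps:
√(-3221 + q) = √(-3221 + 2285) = √(-936) = 6*I*√26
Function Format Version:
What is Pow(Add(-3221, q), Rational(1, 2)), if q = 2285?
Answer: Mul(6, I, Pow(26, Rational(1, 2))) ≈ Mul(30.594, I)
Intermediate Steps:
Pow(Add(-3221, q), Rational(1, 2)) = Pow(Add(-3221, 2285), Rational(1, 2)) = Pow(-936, Rational(1, 2)) = Mul(6, I, Pow(26, Rational(1, 2)))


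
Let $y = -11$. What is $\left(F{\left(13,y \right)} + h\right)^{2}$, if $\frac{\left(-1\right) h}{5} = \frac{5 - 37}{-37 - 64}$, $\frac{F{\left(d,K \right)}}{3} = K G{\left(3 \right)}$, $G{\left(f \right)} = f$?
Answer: $\frac{103205281}{10201} \approx 10117.0$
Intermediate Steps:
$F{\left(d,K \right)} = 9 K$ ($F{\left(d,K \right)} = 3 K 3 = 3 \cdot 3 K = 9 K$)
$h = - \frac{160}{101}$ ($h = - 5 \frac{5 - 37}{-37 - 64} = - 5 \left(- \frac{32}{-101}\right) = - 5 \left(\left(-32\right) \left(- \frac{1}{101}\right)\right) = \left(-5\right) \frac{32}{101} = - \frac{160}{101} \approx -1.5842$)
$\left(F{\left(13,y \right)} + h\right)^{2} = \left(9 \left(-11\right) - \frac{160}{101}\right)^{2} = \left(-99 - \frac{160}{101}\right)^{2} = \left(- \frac{10159}{101}\right)^{2} = \frac{103205281}{10201}$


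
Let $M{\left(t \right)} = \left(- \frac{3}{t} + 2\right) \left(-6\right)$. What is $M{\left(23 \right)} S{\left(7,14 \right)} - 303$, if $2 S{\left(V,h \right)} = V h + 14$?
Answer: $- \frac{21417}{23} \approx -931.17$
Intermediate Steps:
$S{\left(V,h \right)} = 7 + \frac{V h}{2}$ ($S{\left(V,h \right)} = \frac{V h + 14}{2} = \frac{14 + V h}{2} = 7 + \frac{V h}{2}$)
$M{\left(t \right)} = -12 + \frac{18}{t}$ ($M{\left(t \right)} = \left(2 - \frac{3}{t}\right) \left(-6\right) = -12 + \frac{18}{t}$)
$M{\left(23 \right)} S{\left(7,14 \right)} - 303 = \left(-12 + \frac{18}{23}\right) \left(7 + \frac{1}{2} \cdot 7 \cdot 14\right) - 303 = \left(-12 + 18 \cdot \frac{1}{23}\right) \left(7 + 49\right) - 303 = \left(-12 + \frac{18}{23}\right) 56 - 303 = \left(- \frac{258}{23}\right) 56 - 303 = - \frac{14448}{23} - 303 = - \frac{21417}{23}$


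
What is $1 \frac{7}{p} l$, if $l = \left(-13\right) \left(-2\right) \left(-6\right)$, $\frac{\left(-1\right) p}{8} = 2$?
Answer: $\frac{273}{4} \approx 68.25$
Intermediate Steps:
$p = -16$ ($p = \left(-8\right) 2 = -16$)
$l = -156$ ($l = 26 \left(-6\right) = -156$)
$1 \frac{7}{p} l = 1 \frac{7}{-16} \left(-156\right) = 1 \cdot 7 \left(- \frac{1}{16}\right) \left(-156\right) = 1 \left(- \frac{7}{16}\right) \left(-156\right) = \left(- \frac{7}{16}\right) \left(-156\right) = \frac{273}{4}$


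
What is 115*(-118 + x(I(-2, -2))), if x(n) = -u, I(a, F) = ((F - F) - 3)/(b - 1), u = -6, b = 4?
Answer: -12880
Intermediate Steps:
I(a, F) = -1 (I(a, F) = ((F - F) - 3)/(4 - 1) = (0 - 3)/3 = -3*1/3 = -1)
x(n) = 6 (x(n) = -1*(-6) = 6)
115*(-118 + x(I(-2, -2))) = 115*(-118 + 6) = 115*(-112) = -12880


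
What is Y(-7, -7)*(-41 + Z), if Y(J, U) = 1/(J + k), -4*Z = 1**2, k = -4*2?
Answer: 11/4 ≈ 2.7500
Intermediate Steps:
k = -8
Z = -1/4 (Z = -1/4*1**2 = -1/4*1 = -1/4 ≈ -0.25000)
Y(J, U) = 1/(-8 + J) (Y(J, U) = 1/(J - 8) = 1/(-8 + J))
Y(-7, -7)*(-41 + Z) = (-41 - 1/4)/(-8 - 7) = -165/4/(-15) = -1/15*(-165/4) = 11/4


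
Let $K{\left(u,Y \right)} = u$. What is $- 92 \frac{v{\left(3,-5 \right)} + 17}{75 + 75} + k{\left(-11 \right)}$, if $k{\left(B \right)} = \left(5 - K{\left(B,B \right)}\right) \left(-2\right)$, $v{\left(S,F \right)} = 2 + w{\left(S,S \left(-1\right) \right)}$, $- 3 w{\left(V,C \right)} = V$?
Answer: $- \frac{1076}{25} \approx -43.04$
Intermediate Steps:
$w{\left(V,C \right)} = - \frac{V}{3}$
$v{\left(S,F \right)} = 2 - \frac{S}{3}$
$k{\left(B \right)} = -10 + 2 B$ ($k{\left(B \right)} = \left(5 - B\right) \left(-2\right) = -10 + 2 B$)
$- 92 \frac{v{\left(3,-5 \right)} + 17}{75 + 75} + k{\left(-11 \right)} = - 92 \frac{\left(2 - 1\right) + 17}{75 + 75} + \left(-10 + 2 \left(-11\right)\right) = - 92 \frac{\left(2 - 1\right) + 17}{150} - 32 = - 92 \left(1 + 17\right) \frac{1}{150} - 32 = - 92 \cdot 18 \cdot \frac{1}{150} - 32 = \left(-92\right) \frac{3}{25} - 32 = - \frac{276}{25} - 32 = - \frac{1076}{25}$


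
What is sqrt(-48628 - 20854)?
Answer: 7*I*sqrt(1418) ≈ 263.59*I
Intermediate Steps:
sqrt(-48628 - 20854) = sqrt(-69482) = 7*I*sqrt(1418)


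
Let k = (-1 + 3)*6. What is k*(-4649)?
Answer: -55788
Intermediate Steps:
k = 12 (k = 2*6 = 12)
k*(-4649) = 12*(-4649) = -55788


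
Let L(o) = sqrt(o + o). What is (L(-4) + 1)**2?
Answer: -7 + 4*I*sqrt(2) ≈ -7.0 + 5.6569*I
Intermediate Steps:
L(o) = sqrt(2)*sqrt(o) (L(o) = sqrt(2*o) = sqrt(2)*sqrt(o))
(L(-4) + 1)**2 = (sqrt(2)*sqrt(-4) + 1)**2 = (sqrt(2)*(2*I) + 1)**2 = (2*I*sqrt(2) + 1)**2 = (1 + 2*I*sqrt(2))**2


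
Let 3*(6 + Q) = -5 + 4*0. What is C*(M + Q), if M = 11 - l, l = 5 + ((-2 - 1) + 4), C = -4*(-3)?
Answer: -32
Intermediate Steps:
C = 12
l = 6 (l = 5 + (-3 + 4) = 5 + 1 = 6)
M = 5 (M = 11 - 1*6 = 11 - 6 = 5)
Q = -23/3 (Q = -6 + (-5 + 4*0)/3 = -6 + (-5 + 0)/3 = -6 + (⅓)*(-5) = -6 - 5/3 = -23/3 ≈ -7.6667)
C*(M + Q) = 12*(5 - 23/3) = 12*(-8/3) = -32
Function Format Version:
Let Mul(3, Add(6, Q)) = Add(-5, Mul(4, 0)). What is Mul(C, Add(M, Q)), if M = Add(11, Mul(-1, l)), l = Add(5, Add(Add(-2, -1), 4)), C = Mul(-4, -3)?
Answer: -32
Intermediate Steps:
C = 12
l = 6 (l = Add(5, Add(-3, 4)) = Add(5, 1) = 6)
M = 5 (M = Add(11, Mul(-1, 6)) = Add(11, -6) = 5)
Q = Rational(-23, 3) (Q = Add(-6, Mul(Rational(1, 3), Add(-5, Mul(4, 0)))) = Add(-6, Mul(Rational(1, 3), Add(-5, 0))) = Add(-6, Mul(Rational(1, 3), -5)) = Add(-6, Rational(-5, 3)) = Rational(-23, 3) ≈ -7.6667)
Mul(C, Add(M, Q)) = Mul(12, Add(5, Rational(-23, 3))) = Mul(12, Rational(-8, 3)) = -32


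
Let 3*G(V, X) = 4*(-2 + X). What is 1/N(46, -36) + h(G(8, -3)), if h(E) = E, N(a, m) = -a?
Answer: -923/138 ≈ -6.6884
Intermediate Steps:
G(V, X) = -8/3 + 4*X/3 (G(V, X) = (4*(-2 + X))/3 = (-8 + 4*X)/3 = -8/3 + 4*X/3)
1/N(46, -36) + h(G(8, -3)) = 1/(-1*46) + (-8/3 + (4/3)*(-3)) = 1/(-46) + (-8/3 - 4) = -1/46 - 20/3 = -923/138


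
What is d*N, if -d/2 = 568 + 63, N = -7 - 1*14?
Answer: 26502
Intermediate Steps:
N = -21 (N = -7 - 14 = -21)
d = -1262 (d = -2*(568 + 63) = -2*631 = -1262)
d*N = -1262*(-21) = 26502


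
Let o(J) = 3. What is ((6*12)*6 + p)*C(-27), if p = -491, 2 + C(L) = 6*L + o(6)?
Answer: 9499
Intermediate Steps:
C(L) = 1 + 6*L (C(L) = -2 + (6*L + 3) = -2 + (3 + 6*L) = 1 + 6*L)
((6*12)*6 + p)*C(-27) = ((6*12)*6 - 491)*(1 + 6*(-27)) = (72*6 - 491)*(1 - 162) = (432 - 491)*(-161) = -59*(-161) = 9499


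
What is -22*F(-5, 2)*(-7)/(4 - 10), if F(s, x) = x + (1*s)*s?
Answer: -693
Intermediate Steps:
F(s, x) = x + s² (F(s, x) = x + s*s = x + s²)
-22*F(-5, 2)*(-7)/(4 - 10) = -22*(2 + (-5)²)*(-7)/(4 - 10) = -22*(2 + 25)*(-7)/(-6) = -22*27*(-7)*(-1)/6 = -(-4158)*(-1)/6 = -22*63/2 = -693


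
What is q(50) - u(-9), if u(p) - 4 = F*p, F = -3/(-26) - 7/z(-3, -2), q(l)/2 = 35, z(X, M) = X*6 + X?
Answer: 1821/26 ≈ 70.038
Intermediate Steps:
z(X, M) = 7*X (z(X, M) = 6*X + X = 7*X)
q(l) = 70 (q(l) = 2*35 = 70)
F = 35/78 (F = -3/(-26) - 7/(7*(-3)) = -3*(-1/26) - 7/(-21) = 3/26 - 7*(-1/21) = 3/26 + ⅓ = 35/78 ≈ 0.44872)
u(p) = 4 + 35*p/78
q(50) - u(-9) = 70 - (4 + (35/78)*(-9)) = 70 - (4 - 105/26) = 70 - 1*(-1/26) = 70 + 1/26 = 1821/26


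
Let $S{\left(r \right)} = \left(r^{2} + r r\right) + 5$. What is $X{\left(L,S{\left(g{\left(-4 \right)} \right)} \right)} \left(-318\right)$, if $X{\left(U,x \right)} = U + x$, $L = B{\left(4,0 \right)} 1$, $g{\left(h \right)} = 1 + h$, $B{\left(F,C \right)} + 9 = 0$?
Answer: $-4452$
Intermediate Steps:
$B{\left(F,C \right)} = -9$ ($B{\left(F,C \right)} = -9 + 0 = -9$)
$S{\left(r \right)} = 5 + 2 r^{2}$ ($S{\left(r \right)} = \left(r^{2} + r^{2}\right) + 5 = 2 r^{2} + 5 = 5 + 2 r^{2}$)
$L = -9$ ($L = \left(-9\right) 1 = -9$)
$X{\left(L,S{\left(g{\left(-4 \right)} \right)} \right)} \left(-318\right) = \left(-9 + \left(5 + 2 \left(1 - 4\right)^{2}\right)\right) \left(-318\right) = \left(-9 + \left(5 + 2 \left(-3\right)^{2}\right)\right) \left(-318\right) = \left(-9 + \left(5 + 2 \cdot 9\right)\right) \left(-318\right) = \left(-9 + \left(5 + 18\right)\right) \left(-318\right) = \left(-9 + 23\right) \left(-318\right) = 14 \left(-318\right) = -4452$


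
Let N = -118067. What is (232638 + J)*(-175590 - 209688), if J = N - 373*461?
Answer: 22108022196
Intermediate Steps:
J = -290020 (J = -118067 - 373*461 = -118067 - 1*171953 = -118067 - 171953 = -290020)
(232638 + J)*(-175590 - 209688) = (232638 - 290020)*(-175590 - 209688) = -57382*(-385278) = 22108022196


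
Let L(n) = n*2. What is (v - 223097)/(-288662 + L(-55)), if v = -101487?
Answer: 81146/72193 ≈ 1.1240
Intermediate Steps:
L(n) = 2*n
(v - 223097)/(-288662 + L(-55)) = (-101487 - 223097)/(-288662 + 2*(-55)) = -324584/(-288662 - 110) = -324584/(-288772) = -324584*(-1/288772) = 81146/72193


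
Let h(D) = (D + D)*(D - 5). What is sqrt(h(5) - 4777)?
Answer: I*sqrt(4777) ≈ 69.116*I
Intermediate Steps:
h(D) = 2*D*(-5 + D) (h(D) = (2*D)*(-5 + D) = 2*D*(-5 + D))
sqrt(h(5) - 4777) = sqrt(2*5*(-5 + 5) - 4777) = sqrt(2*5*0 - 4777) = sqrt(0 - 4777) = sqrt(-4777) = I*sqrt(4777)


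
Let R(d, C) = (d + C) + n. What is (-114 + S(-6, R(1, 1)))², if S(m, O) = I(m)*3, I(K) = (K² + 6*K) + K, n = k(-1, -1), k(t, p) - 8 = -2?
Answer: 17424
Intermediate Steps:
k(t, p) = 6 (k(t, p) = 8 - 2 = 6)
n = 6
I(K) = K² + 7*K
R(d, C) = 6 + C + d (R(d, C) = (d + C) + 6 = (C + d) + 6 = 6 + C + d)
S(m, O) = 3*m*(7 + m) (S(m, O) = (m*(7 + m))*3 = 3*m*(7 + m))
(-114 + S(-6, R(1, 1)))² = (-114 + 3*(-6)*(7 - 6))² = (-114 + 3*(-6)*1)² = (-114 - 18)² = (-132)² = 17424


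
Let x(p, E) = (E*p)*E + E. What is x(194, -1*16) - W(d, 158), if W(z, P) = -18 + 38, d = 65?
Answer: 49628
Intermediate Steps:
x(p, E) = E + p*E² (x(p, E) = p*E² + E = E + p*E²)
W(z, P) = 20
x(194, -1*16) - W(d, 158) = (-1*16)*(1 - 1*16*194) - 1*20 = -16*(1 - 16*194) - 20 = -16*(1 - 3104) - 20 = -16*(-3103) - 20 = 49648 - 20 = 49628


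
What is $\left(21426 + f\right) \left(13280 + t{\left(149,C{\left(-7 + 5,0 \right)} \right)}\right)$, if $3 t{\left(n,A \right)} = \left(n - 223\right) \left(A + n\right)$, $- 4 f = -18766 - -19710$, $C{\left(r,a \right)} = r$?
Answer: $204568260$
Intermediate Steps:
$f = -236$ ($f = - \frac{-18766 - -19710}{4} = - \frac{-18766 + 19710}{4} = \left(- \frac{1}{4}\right) 944 = -236$)
$t{\left(n,A \right)} = \frac{\left(-223 + n\right) \left(A + n\right)}{3}$ ($t{\left(n,A \right)} = \frac{\left(n - 223\right) \left(A + n\right)}{3} = \frac{\left(-223 + n\right) \left(A + n\right)}{3}$)
$\left(21426 + f\right) \left(13280 + t{\left(149,C{\left(-7 + 5,0 \right)} \right)}\right) = \left(21426 - 236\right) \left(13280 + \left(- \frac{223 \left(-7 + 5\right)}{3} - \frac{33227}{3} + \frac{149^{2}}{3} + \frac{1}{3} \left(-7 + 5\right) 149\right)\right) = 21190 \left(13280 + \left(\left(- \frac{223}{3}\right) \left(-2\right) - \frac{33227}{3} + \frac{1}{3} \cdot 22201 + \frac{1}{3} \left(-2\right) 149\right)\right) = 21190 \left(13280 + \left(\frac{446}{3} - \frac{33227}{3} + \frac{22201}{3} - \frac{298}{3}\right)\right) = 21190 \left(13280 - 3626\right) = 21190 \cdot 9654 = 204568260$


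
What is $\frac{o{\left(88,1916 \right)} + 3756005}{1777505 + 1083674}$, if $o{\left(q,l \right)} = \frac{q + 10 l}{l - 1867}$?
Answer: $\frac{184063493}{140197771} \approx 1.3129$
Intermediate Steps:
$o{\left(q,l \right)} = \frac{q + 10 l}{-1867 + l}$
$\frac{o{\left(88,1916 \right)} + 3756005}{1777505 + 1083674} = \frac{\frac{88 + 10 \cdot 1916}{-1867 + 1916} + 3756005}{1777505 + 1083674} = \frac{\frac{88 + 19160}{49} + 3756005}{2861179} = \left(\frac{1}{49} \cdot 19248 + 3756005\right) \frac{1}{2861179} = \left(\frac{19248}{49} + 3756005\right) \frac{1}{2861179} = \frac{184063493}{49} \cdot \frac{1}{2861179} = \frac{184063493}{140197771}$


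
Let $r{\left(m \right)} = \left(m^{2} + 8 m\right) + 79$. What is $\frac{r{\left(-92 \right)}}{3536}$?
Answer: $\frac{7807}{3536} \approx 2.2079$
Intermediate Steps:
$r{\left(m \right)} = 79 + m^{2} + 8 m$
$\frac{r{\left(-92 \right)}}{3536} = \frac{79 + \left(-92\right)^{2} + 8 \left(-92\right)}{3536} = \left(79 + 8464 - 736\right) \frac{1}{3536} = 7807 \cdot \frac{1}{3536} = \frac{7807}{3536}$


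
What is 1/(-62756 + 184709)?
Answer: 1/121953 ≈ 8.1999e-6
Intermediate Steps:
1/(-62756 + 184709) = 1/121953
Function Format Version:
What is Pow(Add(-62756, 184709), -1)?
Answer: Rational(1, 121953) ≈ 8.1999e-6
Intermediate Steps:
Pow(Add(-62756, 184709), -1) = Pow(121953, -1) = Rational(1, 121953)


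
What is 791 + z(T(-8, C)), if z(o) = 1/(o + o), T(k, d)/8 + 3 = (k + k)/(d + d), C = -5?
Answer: 88587/112 ≈ 790.96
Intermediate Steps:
T(k, d) = -24 + 8*k/d (T(k, d) = -24 + 8*((k + k)/(d + d)) = -24 + 8*((2*k)/((2*d))) = -24 + 8*((2*k)*(1/(2*d))) = -24 + 8*(k/d) = -24 + 8*k/d)
z(o) = 1/(2*o)
791 + z(T(-8, C)) = 791 + 1/(2*(-24 + 8*(-8)/(-5))) = 791 + 1/(2*(-24 + 8*(-8)*(-⅕))) = 791 + 1/(2*(-24 + 64/5)) = 791 + 1/(2*(-56/5)) = 791 + (½)*(-5/56) = 791 - 5/112 = 88587/112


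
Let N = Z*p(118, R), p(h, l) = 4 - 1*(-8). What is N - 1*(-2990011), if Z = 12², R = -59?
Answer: 2991739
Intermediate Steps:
p(h, l) = 12 (p(h, l) = 4 + 8 = 12)
Z = 144
N = 1728 (N = 144*12 = 1728)
N - 1*(-2990011) = 1728 - 1*(-2990011) = 1728 + 2990011 = 2991739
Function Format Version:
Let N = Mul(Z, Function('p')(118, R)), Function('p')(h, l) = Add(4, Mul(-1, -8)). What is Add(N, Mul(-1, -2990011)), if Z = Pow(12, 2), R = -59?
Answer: 2991739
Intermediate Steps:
Function('p')(h, l) = 12 (Function('p')(h, l) = Add(4, 8) = 12)
Z = 144
N = 1728 (N = Mul(144, 12) = 1728)
Add(N, Mul(-1, -2990011)) = Add(1728, Mul(-1, -2990011)) = Add(1728, 2990011) = 2991739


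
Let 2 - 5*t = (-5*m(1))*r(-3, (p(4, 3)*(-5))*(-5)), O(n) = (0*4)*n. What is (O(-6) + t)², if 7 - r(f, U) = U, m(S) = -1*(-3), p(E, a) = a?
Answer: 1036324/25 ≈ 41453.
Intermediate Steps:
m(S) = 3
r(f, U) = 7 - U
O(n) = 0 (O(n) = 0*n = 0)
t = -1018/5 (t = ⅖ - (-5*3)*(7 - 3*(-5)*(-5))/5 = ⅖ - (-3)*(7 - (-15)*(-5)) = ⅖ - (-3)*(7 - 1*75) = ⅖ - (-3)*(7 - 75) = ⅖ - (-3)*(-68) = ⅖ - ⅕*1020 = ⅖ - 204 = -1018/5 ≈ -203.60)
(O(-6) + t)² = (0 - 1018/5)² = (-1018/5)² = 1036324/25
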